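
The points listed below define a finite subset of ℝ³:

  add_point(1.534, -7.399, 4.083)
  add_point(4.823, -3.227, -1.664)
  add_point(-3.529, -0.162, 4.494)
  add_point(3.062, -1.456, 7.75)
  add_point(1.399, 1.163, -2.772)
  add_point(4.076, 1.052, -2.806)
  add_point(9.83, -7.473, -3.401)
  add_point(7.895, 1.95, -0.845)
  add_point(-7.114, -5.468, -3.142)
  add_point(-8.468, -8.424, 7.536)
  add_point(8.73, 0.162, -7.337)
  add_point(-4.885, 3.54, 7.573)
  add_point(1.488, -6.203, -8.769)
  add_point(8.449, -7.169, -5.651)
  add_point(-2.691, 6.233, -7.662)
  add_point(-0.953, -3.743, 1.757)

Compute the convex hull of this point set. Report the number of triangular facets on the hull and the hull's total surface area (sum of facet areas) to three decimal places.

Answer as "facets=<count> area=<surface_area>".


Hull vertices (11/16): indices [0, 3, 6, 7, 8, 9, 10, 11, 12, 13, 14].

Facet areas (half cross-product norm):
  f1: (p11, p3, p9) → 56.5013
  f2: (p0, p6, p9) → 23.8932
  f3: (p0, p3, p9) → 37.7465
  f4: (p0, p3, p6) → 39.2050
  f5: (p7, p3, p6) → 51.9170
  f6: (p7, p11, p14) → 93.1320
  f7: (p7, p11, p3) → 47.9541
  f8: (p8, p12, p9) → 45.8060
  f9: (p8, p12, p14) → 62.7997
  f10: (p8, p11, p9) → 66.7972
  f11: (p8, p11, p14) → 88.1456
  f12: (p13, p6, p9) → 28.3527
  f13: (p13, p12, p9) → 73.4833
  f14: (p10, p7, p14) → 42.9331
  f15: (p10, p12, p14) → 58.9949
  f16: (p10, p13, p12) → 28.4680
  f17: (p10, p7, p6) → 28.8625
  f18: (p10, p13, p6) → 9.5973
Σ area = 884.589

Check V−E+F: 11 − 27 + 18 = 2.

facets=18 area=884.589


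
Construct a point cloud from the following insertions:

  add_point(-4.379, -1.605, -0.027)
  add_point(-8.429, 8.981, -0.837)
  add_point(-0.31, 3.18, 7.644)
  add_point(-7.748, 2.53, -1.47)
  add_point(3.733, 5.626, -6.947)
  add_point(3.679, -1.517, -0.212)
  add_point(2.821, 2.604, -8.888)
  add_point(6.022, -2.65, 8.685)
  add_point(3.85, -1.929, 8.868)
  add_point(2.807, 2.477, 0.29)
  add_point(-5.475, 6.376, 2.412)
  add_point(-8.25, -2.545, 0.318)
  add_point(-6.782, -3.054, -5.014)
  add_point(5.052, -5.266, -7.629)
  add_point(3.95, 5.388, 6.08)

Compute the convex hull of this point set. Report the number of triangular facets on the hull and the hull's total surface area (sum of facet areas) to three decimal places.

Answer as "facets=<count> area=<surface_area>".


Extreme-point indices: [1, 2, 4, 6, 7, 8, 10, 11, 12, 13, 14] — 11 of 15 on the boundary.

Per-facet area ½‖(b−a)×(c−a)‖:
  f1: (p11, p13, p7) → 114.5169
  f2: (p8, p11, p7) → 11.9361
  f3: (p8, p14, p7) → 8.6968
  f4: (p12, p6, p1) → 73.6063
  f5: (p12, p11, p1) → 32.1705
  f6: (p12, p6, p13) → 46.7835
  f7: (p12, p11, p13) → 30.1204
  f8: (p4, p6, p1) → 25.3937
  f9: (p4, p14, p1) → 83.0172
  f10: (p4, p6, p13) → 11.9157
  f11: (p4, p13, p7) → 88.9269
  f12: (p4, p14, p7) → 53.7003
  f13: (p2, p14, p1) → 32.7695
  f14: (p2, p8, p14) → 16.7572
  f15: (p2, p8, p11) → 40.4673
  f16: (p10, p11, p1) → 24.0925
  f17: (p10, p2, p1) → 2.6647
  f18: (p10, p2, p11) → 38.3432
Σ area = 735.879

Euler: V−E+F = 11−27+18 = 2.

facets=18 area=735.879


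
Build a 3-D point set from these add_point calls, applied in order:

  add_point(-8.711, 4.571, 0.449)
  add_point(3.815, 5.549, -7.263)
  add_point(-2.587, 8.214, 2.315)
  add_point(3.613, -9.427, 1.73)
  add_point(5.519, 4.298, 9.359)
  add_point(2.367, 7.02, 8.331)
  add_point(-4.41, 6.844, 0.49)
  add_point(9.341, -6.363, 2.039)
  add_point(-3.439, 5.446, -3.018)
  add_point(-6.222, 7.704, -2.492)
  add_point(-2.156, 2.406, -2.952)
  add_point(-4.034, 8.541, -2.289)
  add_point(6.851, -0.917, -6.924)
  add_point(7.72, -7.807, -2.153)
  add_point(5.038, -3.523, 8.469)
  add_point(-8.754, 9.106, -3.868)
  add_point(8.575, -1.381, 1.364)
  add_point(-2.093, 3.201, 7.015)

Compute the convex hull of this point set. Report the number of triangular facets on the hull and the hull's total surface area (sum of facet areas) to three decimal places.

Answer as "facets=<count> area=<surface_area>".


facets=24 area=802.616

14 of the 18 inputs are extreme points: [0, 1, 2, 3, 4, 5, 7, 11, 12, 13, 14, 15, 16, 17].

Area of each hull facet:
  f1: (p12, p3, p15) → 117.9860
  f2: (p13, p3, p7) → 13.3921
  f3: (p13, p12, p7) → 19.0442
  f4: (p13, p12, p3) → 21.0470
  f5: (p1, p12, p15) → 37.7983
  f6: (p16, p4, p7) → 22.8685
  f7: (p16, p12, p7) → 21.0585
  f8: (p16, p1, p4) → 61.4069
  f9: (p16, p1, p12) → 29.8077
  f10: (p0, p3, p15) → 47.0763
  f11: (p0, p17, p3) → 69.1279
  f12: (p14, p17, p3) → 43.8480
  f13: (p14, p17, p4) → 30.8821
  f14: (p14, p3, p7) → 25.8747
  f15: (p14, p4, p7) → 29.8138
  f16: (p5, p1, p4) → 33.5312
  f17: (p5, p17, p4) → 12.6602
  f18: (p5, p0, p15) → 41.6372
  f19: (p5, p0, p17) → 23.0801
  f20: (p11, p1, p15) → 18.9561
  f21: (p11, p5, p1) → 60.9705
  f22: (p2, p5, p15) → 3.6945
  f23: (p2, p11, p15) → 9.7855
  f24: (p2, p11, p5) → 7.2693
Σ area = 802.616

Euler: V−E+F = 14−36+24 = 2.


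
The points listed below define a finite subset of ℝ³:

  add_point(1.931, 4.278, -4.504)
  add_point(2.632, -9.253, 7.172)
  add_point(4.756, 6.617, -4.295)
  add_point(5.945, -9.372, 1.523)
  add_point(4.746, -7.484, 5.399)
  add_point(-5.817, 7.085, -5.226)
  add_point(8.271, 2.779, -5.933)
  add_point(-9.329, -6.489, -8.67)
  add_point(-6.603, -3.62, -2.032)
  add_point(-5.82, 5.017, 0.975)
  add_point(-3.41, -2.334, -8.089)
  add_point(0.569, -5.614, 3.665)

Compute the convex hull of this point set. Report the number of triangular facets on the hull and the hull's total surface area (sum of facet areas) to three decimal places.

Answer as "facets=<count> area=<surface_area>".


10 of the 12 inputs are extreme points: [1, 2, 3, 4, 5, 6, 7, 8, 9, 10].

Per-facet area ½‖(b−a)×(c−a)‖:
  f1: (p3, p6, p7) → 128.8297
  f2: (p3, p1, p7) → 60.7836
  f3: (p10, p6, p7) → 10.0669
  f4: (p10, p5, p7) → 34.2824
  f5: (p10, p5, p6) → 64.2053
  f6: (p9, p5, p7) → 47.0680
  f7: (p4, p3, p6) → 32.0226
  f8: (p4, p3, p1) → 6.6765
  f9: (p4, p9, p1) → 27.5230
  f10: (p8, p1, p7) → 42.2285
  f11: (p8, p9, p7) → 26.6215
  f12: (p8, p9, p1) → 64.8216
  f13: (p2, p4, p6) → 42.5937
  f14: (p2, p4, p9) → 95.1231
  f15: (p2, p5, p6) → 22.1286
  f16: (p2, p9, p5) → 34.5615
Σ area = 739.536

Euler: V−E+F = 10−24+16 = 2.

facets=16 area=739.536


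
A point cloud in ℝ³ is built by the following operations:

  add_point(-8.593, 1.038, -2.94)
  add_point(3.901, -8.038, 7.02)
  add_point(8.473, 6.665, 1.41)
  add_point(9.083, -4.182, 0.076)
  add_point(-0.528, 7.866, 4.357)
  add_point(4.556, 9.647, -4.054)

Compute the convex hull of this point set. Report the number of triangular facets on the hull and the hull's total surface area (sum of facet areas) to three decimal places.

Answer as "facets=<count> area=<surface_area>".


Hull vertices (6/6): indices [0, 1, 2, 3, 4, 5].

Per-facet area ½‖(b−a)×(c−a)‖:
  f1: (p5, p3, p0) → 114.7666
  f2: (p1, p3, p0) → 84.8783
  f3: (p4, p5, p0) → 64.0016
  f4: (p4, p1, p0) → 103.9963
  f5: (p2, p5, p3) → 37.8393
  f6: (p2, p4, p5) → 33.2158
  f7: (p2, p1, p3) → 49.7777
  f8: (p2, p4, p1) → 75.6228
Σ area = 564.098

Check V−E+F: 6 − 12 + 8 = 2.

facets=8 area=564.098


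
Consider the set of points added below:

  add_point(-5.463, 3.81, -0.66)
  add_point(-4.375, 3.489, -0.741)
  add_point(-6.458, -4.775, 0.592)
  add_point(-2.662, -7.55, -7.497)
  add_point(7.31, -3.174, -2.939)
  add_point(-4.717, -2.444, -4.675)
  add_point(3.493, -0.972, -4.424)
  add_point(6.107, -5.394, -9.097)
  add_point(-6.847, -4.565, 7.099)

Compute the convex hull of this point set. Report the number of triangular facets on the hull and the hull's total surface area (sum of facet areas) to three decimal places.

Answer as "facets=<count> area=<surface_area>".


facets=14 area=406.779

Points on the hull: [0, 1, 2, 3, 4, 5, 6, 7, 8] (9 of 9).

Triangle areas on the boundary:
  f1: (p1, p4, p8) → 78.3366
  f2: (p1, p0, p8) → 6.5335
  f3: (p1, p6, p4) → 14.8311
  f4: (p1, p6, p0) → 2.0886
  f5: (p7, p4, p8) → 54.0568
  f6: (p7, p3, p8) → 65.6990
  f7: (p7, p6, p4) → 14.8287
  f8: (p7, p6, p0) → 21.1653
  f9: (p2, p0, p8) → 28.2777
  f10: (p2, p3, p8) → 13.5300
  f11: (p5, p2, p0) → 22.1247
  f12: (p5, p2, p3) → 18.3194
  f13: (p5, p7, p0) → 39.2175
  f14: (p5, p7, p3) → 27.7703
Σ area = 406.779

Euler: V−E+F = 9−21+14 = 2.


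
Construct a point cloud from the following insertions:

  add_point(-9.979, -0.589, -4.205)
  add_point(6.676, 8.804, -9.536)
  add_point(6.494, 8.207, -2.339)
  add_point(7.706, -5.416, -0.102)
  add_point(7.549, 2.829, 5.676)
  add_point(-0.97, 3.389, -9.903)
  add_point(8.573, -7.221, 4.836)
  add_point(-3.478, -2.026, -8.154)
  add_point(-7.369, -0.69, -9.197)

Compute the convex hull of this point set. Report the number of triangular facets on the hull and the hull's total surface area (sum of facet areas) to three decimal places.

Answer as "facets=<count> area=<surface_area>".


9 of the 9 inputs are extreme points: [0, 1, 2, 3, 4, 5, 6, 7, 8].

Triangle areas on the boundary:
  f1: (p4, p6, p0) → 102.7045
  f2: (p4, p1, p6) → 79.3810
  f3: (p7, p6, p0) → 69.3539
  f4: (p2, p1, p0) → 67.7381
  f5: (p2, p4, p0) → 90.8034
  f6: (p2, p4, p1) → 17.5721
  f7: (p8, p1, p0) → 43.9553
  f8: (p8, p7, p0) → 11.6824
  f9: (p3, p1, p6) → 27.1494
  f10: (p3, p7, p6) → 25.6417
  f11: (p3, p7, p1) → 100.5664
  f12: (p5, p7, p1) → 16.6558
  f13: (p5, p8, p1) → 5.0075
  f14: (p5, p8, p7) → 13.1917
Σ area = 671.403

Check V−E+F: 9 − 21 + 14 = 2.

facets=14 area=671.403


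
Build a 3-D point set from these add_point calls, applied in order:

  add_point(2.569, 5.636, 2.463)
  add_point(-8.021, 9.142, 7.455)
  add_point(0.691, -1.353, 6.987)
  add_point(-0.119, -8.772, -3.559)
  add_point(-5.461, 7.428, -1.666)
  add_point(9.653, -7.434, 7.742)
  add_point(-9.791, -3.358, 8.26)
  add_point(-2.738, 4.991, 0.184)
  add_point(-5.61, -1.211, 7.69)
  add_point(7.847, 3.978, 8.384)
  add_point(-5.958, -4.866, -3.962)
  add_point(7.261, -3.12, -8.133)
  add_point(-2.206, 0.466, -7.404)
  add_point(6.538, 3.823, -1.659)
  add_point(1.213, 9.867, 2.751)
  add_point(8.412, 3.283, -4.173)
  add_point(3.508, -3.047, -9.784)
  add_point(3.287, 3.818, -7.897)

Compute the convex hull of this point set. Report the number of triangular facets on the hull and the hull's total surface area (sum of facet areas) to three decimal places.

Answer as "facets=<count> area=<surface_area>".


facets=22 area=1154.626

Points on the hull: [1, 3, 4, 5, 6, 9, 10, 11, 12, 14, 15, 16, 17] (13 of 18).

Per-facet area ½‖(b−a)×(c−a)‖:
  f1: (p9, p5, p6) → 107.4347
  f2: (p3, p5, p6) → 119.2986
  f3: (p17, p4, p14) → 46.0992
  f4: (p1, p9, p6) → 104.0621
  f5: (p1, p9, p14) → 52.4092
  f6: (p1, p4, p6) → 60.7064
  f7: (p1, p4, p14) → 37.8753
  f8: (p10, p4, p6) → 77.5593
  f9: (p10, p3, p6) → 43.8496
  f10: (p10, p3, p16) → 32.3234
  f11: (p15, p9, p14) → 58.1896
  f12: (p15, p17, p14) → 37.3184
  f13: (p15, p9, p5) → 72.3400
  f14: (p12, p10, p16) → 25.6641
  f15: (p12, p10, p4) → 35.2614
  f16: (p12, p17, p16) → 20.4810
  f17: (p12, p17, p4) → 30.9218
  f18: (p11, p15, p5) → 60.3859
  f19: (p11, p3, p5) → 76.4289
  f20: (p11, p3, p16) → 18.8116
  f21: (p11, p17, p16) → 14.5776
  f22: (p11, p15, p17) → 22.6275
Σ area = 1154.626

Euler characteristic 13−33+22 = 2 ✓


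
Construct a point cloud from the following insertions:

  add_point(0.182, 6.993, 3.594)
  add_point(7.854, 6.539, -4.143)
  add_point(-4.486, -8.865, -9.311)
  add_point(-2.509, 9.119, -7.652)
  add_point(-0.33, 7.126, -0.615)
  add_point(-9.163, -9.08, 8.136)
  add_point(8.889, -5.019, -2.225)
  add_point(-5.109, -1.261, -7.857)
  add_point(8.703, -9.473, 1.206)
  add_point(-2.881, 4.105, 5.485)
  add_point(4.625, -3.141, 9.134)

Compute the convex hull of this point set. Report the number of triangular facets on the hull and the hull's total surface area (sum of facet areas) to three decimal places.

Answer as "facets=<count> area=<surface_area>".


Hull vertices (10/11): indices [0, 1, 2, 3, 5, 6, 7, 8, 9, 10].

Triangle areas on the boundary:
  f1: (p7, p3, p5) → 87.1280
  f2: (p7, p2, p5) → 68.8739
  f3: (p7, p2, p3) → 14.8898
  f4: (p8, p10, p5) → 82.0897
  f5: (p8, p2, p5) → 139.7394
  f6: (p8, p2, p6) → 43.8630
  f7: (p9, p3, p5) → 90.7334
  f8: (p9, p10, p5) → 76.7223
  f9: (p1, p2, p6) → 91.4467
  f10: (p1, p2, p3) → 101.6198
  f11: (p1, p8, p6) → 16.0388
  f12: (p1, p8, p10) → 86.9858
  f13: (p0, p9, p10) → 25.3891
  f14: (p0, p1, p10) → 67.4422
  f15: (p0, p9, p3) → 25.3817
  f16: (p0, p1, p3) → 55.1421
Σ area = 1073.486

Euler characteristic 10−24+16 = 2 ✓

facets=16 area=1073.486


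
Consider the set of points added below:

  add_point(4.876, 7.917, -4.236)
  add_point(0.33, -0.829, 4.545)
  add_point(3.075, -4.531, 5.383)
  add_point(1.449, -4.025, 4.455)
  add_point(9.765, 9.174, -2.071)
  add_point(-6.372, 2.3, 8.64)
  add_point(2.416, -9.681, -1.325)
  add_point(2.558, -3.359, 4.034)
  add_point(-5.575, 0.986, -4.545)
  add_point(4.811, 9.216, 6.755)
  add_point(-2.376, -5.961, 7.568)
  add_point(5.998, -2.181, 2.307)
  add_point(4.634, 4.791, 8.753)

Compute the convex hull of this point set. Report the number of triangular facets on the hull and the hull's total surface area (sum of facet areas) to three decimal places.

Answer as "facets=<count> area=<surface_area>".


facets=16 area=742.229

Hull vertices (10/13): indices [0, 2, 4, 5, 6, 8, 9, 10, 11, 12].

Facet areas (half cross-product norm):
  f1: (p0, p8, p5) → 83.2223
  f2: (p0, p6, p4) → 47.4502
  f3: (p0, p8, p6) → 85.8383
  f4: (p9, p12, p5) → 26.6624
  f5: (p9, p12, p4) → 22.8157
  f6: (p9, p0, p5) → 73.2427
  f7: (p9, p0, p4) → 27.6814
  f8: (p10, p12, p5) → 50.8153
  f9: (p10, p8, p5) → 59.6812
  f10: (p10, p8, p6) → 69.5585
  f11: (p11, p6, p4) → 40.3231
  f12: (p11, p12, p4) → 56.6477
  f13: (p2, p10, p12) → 29.4496
  f14: (p2, p11, p12) → 22.9666
  f15: (p2, p10, p6) → 25.5684
  f16: (p2, p11, p6) → 20.3059
Σ area = 742.229

Euler characteristic 10−24+16 = 2 ✓


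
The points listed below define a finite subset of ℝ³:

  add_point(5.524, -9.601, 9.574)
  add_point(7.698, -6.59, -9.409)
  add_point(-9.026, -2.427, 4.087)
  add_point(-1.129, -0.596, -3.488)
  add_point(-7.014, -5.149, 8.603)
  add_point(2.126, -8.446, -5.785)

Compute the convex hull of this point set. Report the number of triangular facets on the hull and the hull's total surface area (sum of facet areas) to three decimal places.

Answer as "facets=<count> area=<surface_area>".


Extreme-point indices: [0, 1, 2, 3, 4, 5] — 6 of 6 on the boundary.

Area of each hull facet:
  f1: (p0, p3, p1) → 103.4648
  f2: (p5, p3, p2) → 46.6735
  f3: (p5, p3, p1) → 29.7878
  f4: (p5, p0, p1) → 50.8361
  f5: (p4, p5, p2) → 45.2388
  f6: (p4, p5, p0) → 100.4336
  f7: (p4, p3, p2) → 29.0591
  f8: (p4, p0, p3) → 92.3641
Σ area = 497.858

Euler: V−E+F = 6−12+8 = 2.

facets=8 area=497.858


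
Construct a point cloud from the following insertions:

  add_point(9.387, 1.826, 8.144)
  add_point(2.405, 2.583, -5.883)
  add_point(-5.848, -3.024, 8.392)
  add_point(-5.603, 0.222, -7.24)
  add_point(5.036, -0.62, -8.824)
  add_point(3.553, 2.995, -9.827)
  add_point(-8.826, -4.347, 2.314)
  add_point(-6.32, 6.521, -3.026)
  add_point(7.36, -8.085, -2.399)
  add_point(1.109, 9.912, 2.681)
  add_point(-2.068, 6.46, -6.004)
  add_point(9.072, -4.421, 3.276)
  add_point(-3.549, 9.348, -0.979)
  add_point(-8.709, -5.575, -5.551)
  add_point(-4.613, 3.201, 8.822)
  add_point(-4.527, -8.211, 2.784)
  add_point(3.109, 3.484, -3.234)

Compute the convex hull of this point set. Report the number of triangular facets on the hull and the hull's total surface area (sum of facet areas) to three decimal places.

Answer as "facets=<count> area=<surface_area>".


facets=26 area=1032.084

Hull vertices (15/17): indices [0, 2, 3, 4, 5, 6, 7, 8, 9, 10, 11, 12, 13, 14, 15].

Area of each hull facet:
  f1: (p5, p9, p0) → 92.6967
  f2: (p14, p9, p0) → 65.7191
  f3: (p7, p14, p6) → 60.3259
  f4: (p4, p5, p0) → 34.9170
  f5: (p12, p14, p9) → 31.7262
  f6: (p12, p7, p14) → 25.8875
  f7: (p2, p14, p0) → 44.5931
  f8: (p2, p14, p6) → 20.6961
  f9: (p2, p15, p6) → 19.2897
  f10: (p11, p4, p0) → 49.5014
  f11: (p11, p4, p8) → 34.6474
  f12: (p11, p15, p8) → 44.9808
  f13: (p11, p2, p0) → 61.0621
  f14: (p11, p2, p15) → 54.7092
  f15: (p13, p4, p8) → 74.6306
  f16: (p13, p15, p8) → 62.7606
  f17: (p13, p4, p5) → 30.1981
  f18: (p13, p3, p5) → 23.1227
  f19: (p13, p15, p6) → 23.0718
  f20: (p13, p7, p6) → 47.0464
  f21: (p13, p3, p7) → 21.9858
  f22: (p10, p12, p7) → 11.2347
  f23: (p10, p3, p5) → 27.5679
  f24: (p10, p3, p7) → 18.0721
  f25: (p10, p5, p9) → 35.0963
  f26: (p10, p12, p9) → 16.5452
Σ area = 1032.084

Check V−E+F: 15 − 39 + 26 = 2.


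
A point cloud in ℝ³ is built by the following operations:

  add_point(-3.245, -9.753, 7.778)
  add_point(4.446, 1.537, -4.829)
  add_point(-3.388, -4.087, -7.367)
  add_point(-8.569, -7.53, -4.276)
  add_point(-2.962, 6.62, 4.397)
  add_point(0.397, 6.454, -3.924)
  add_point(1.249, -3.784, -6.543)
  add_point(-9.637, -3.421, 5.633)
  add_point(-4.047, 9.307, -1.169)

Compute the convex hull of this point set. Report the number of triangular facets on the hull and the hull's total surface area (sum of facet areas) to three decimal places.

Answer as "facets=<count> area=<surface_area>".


facets=14 area=634.197

9 of the 9 inputs are extreme points: [0, 1, 2, 3, 4, 5, 6, 7, 8].

Facet areas (half cross-product norm):
  f1: (p4, p8, p7) → 35.6240
  f2: (p6, p2, p1) → 12.2993
  f3: (p5, p2, p1) → 32.0656
  f4: (p5, p2, p8) → 32.9923
  f5: (p5, p4, p1) → 26.7034
  f6: (p5, p4, p8) → 18.6344
  f7: (p0, p4, p7) → 54.8016
  f8: (p0, p4, p1) → 104.7277
  f9: (p0, p6, p1) → 50.8793
  f10: (p3, p6, p2) → 11.9112
  f11: (p3, p0, p6) → 71.3479
  f12: (p3, p0, p7) → 49.5177
  f13: (p3, p8, p7) → 82.7511
  f14: (p3, p2, p8) → 49.9412
Σ area = 634.197

Euler: V−E+F = 9−21+14 = 2.


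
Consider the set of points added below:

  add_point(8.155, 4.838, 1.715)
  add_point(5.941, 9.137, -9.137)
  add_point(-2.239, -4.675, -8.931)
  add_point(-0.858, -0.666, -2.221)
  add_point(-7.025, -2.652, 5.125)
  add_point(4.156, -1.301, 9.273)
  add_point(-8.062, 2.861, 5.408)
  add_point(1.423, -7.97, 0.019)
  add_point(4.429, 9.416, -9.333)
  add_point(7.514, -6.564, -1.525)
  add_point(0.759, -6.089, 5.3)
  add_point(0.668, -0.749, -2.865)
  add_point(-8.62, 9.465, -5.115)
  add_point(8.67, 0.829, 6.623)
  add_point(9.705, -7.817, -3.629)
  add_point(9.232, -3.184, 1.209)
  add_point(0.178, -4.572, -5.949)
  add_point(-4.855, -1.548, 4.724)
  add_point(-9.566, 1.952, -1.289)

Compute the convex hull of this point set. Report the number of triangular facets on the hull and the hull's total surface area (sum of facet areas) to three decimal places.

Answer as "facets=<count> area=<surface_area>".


Extreme-point indices: [0, 1, 2, 4, 5, 6, 7, 8, 10, 12, 13, 14, 15, 18] — 14 of 19 on the boundary.

Triangle areas on the boundary:
  f1: (p12, p2, p18) → 52.5436
  f2: (p12, p2, p8) → 97.4528
  f3: (p12, p0, p8) → 85.8823
  f4: (p6, p12, p18) → 28.0569
  f5: (p6, p12, p0) → 101.9186
  f6: (p10, p5, p14) → 44.7194
  f7: (p1, p0, p14) → 82.1203
  f8: (p1, p0, p8) → 8.5813
  f9: (p1, p2, p14) → 104.5523
  f10: (p1, p2, p8) → 11.6977
  f11: (p13, p5, p14) → 37.4094
  f12: (p13, p6, p5) → 33.5349
  f13: (p13, p6, p0) → 52.5064
  f14: (p7, p2, p14) → 46.2122
  f15: (p7, p10, p14) → 22.4255
  f16: (p4, p6, p5) → 33.6735
  f17: (p4, p10, p5) → 29.6887
  f18: (p4, p6, p18) → 19.2600
  f19: (p4, p7, p10) → 23.4182
  f20: (p4, p2, p18) → 51.7973
  f21: (p4, p7, p2) → 57.2579
  f22: (p15, p0, p14) → 18.4114
  f23: (p15, p13, p14) → 2.8571
  f24: (p15, p13, p0) → 20.8854
Σ area = 1066.863

Euler characteristic 14−36+24 = 2 ✓

facets=24 area=1066.863


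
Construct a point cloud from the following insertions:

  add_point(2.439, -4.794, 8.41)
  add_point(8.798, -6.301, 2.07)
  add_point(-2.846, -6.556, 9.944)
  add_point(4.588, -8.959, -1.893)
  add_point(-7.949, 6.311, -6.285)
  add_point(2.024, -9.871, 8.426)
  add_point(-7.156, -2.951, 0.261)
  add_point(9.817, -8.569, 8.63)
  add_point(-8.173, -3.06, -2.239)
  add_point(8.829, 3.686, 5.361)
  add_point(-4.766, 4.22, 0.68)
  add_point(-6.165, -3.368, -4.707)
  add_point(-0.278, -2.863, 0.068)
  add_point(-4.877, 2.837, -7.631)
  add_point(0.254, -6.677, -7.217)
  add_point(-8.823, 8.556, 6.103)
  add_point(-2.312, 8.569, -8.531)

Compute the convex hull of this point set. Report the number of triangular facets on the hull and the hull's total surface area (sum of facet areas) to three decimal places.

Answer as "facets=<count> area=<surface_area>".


facets=22 area=1115.125

Hull vertices (13/17): indices [1, 2, 3, 4, 5, 7, 8, 9, 11, 13, 14, 15, 16].

Facet areas (half cross-product norm):
  f1: (p9, p2, p15) → 125.0902
  f2: (p9, p2, p7) → 80.3218
  f3: (p9, p16, p15) → 132.6242
  f4: (p8, p2, p15) → 94.1093
  f5: (p5, p2, p7) → 17.3301
  f6: (p5, p3, p7) → 41.0818
  f7: (p5, p8, p2) → 40.7230
  f8: (p1, p9, p16) → 97.0728
  f9: (p1, p3, p7) → 18.7381
  f10: (p1, p9, p7) → 36.8809
  f11: (p4, p16, p15) → 38.4384
  f12: (p4, p8, p15) → 62.7375
  f13: (p11, p4, p8) → 15.8752
  f14: (p14, p5, p3) → 31.0361
  f15: (p14, p5, p8) → 79.7689
  f16: (p14, p11, p8) → 6.9486
  f17: (p14, p1, p16) → 96.9111
  f18: (p14, p1, p3) → 15.9043
  f19: (p13, p11, p4) → 15.4039
  f20: (p13, p14, p11) → 26.5661
  f21: (p13, p4, p16) → 14.3292
  f22: (p13, p14, p16) → 27.2330
Σ area = 1115.125

Euler characteristic 13−33+22 = 2 ✓


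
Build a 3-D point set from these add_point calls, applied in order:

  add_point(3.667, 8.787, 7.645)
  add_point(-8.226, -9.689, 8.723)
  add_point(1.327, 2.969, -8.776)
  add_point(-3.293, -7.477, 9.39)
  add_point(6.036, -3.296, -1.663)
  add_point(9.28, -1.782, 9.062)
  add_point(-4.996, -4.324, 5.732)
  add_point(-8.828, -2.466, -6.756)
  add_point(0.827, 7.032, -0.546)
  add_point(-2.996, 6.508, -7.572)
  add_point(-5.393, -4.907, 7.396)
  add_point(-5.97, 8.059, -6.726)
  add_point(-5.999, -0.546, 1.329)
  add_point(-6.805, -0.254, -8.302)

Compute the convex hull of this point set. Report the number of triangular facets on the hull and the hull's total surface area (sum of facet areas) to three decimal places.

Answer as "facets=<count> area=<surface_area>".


Points on the hull: [0, 1, 2, 3, 4, 5, 7, 9, 11, 13] (10 of 14).

Area of each hull facet:
  f1: (p2, p0, p5) → 105.1654
  f2: (p3, p0, p5) → 83.0409
  f3: (p3, p1, p0) → 33.8949
  f4: (p11, p1, p7) → 85.5801
  f5: (p11, p1, p0) → 181.9910
  f6: (p4, p2, p5) → 43.5431
  f7: (p4, p3, p5) → 74.6043
  f8: (p4, p3, p1) → 33.2870
  f9: (p4, p1, p7) → 126.0239
  f10: (p13, p11, p7) → 11.3038
  f11: (p13, p4, p7) → 24.5034
  f12: (p13, p4, p2) → 45.7701
  f13: (p9, p2, p0) → 47.8986
  f14: (p9, p11, p0) → 28.9508
  f15: (p9, p13, p2) → 21.8813
  f16: (p9, p13, p11) → 13.4822
Σ area = 960.921

Euler: V−E+F = 10−24+16 = 2.

facets=16 area=960.921


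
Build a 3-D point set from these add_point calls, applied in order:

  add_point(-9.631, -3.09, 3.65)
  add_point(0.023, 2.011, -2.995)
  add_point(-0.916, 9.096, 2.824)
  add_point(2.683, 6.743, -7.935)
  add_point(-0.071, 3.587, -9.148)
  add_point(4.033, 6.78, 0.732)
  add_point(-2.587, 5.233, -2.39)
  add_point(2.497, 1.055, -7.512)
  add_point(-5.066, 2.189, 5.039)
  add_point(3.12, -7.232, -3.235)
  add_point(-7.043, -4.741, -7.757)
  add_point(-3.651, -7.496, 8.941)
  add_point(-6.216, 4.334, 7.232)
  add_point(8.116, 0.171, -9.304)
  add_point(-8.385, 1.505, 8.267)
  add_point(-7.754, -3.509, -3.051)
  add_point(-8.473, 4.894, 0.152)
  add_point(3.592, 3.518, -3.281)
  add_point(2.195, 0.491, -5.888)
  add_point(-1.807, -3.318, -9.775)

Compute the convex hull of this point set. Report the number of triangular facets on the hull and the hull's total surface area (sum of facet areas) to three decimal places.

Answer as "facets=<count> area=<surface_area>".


facets=22 area=901.608

Hull vertices (13/20): indices [0, 2, 3, 4, 5, 9, 10, 11, 12, 13, 14, 16, 19].

Per-facet area ½‖(b−a)×(c−a)‖:
  f1: (p10, p11, p0) → 50.4764
  f2: (p14, p11, p0) → 29.6759
  f3: (p5, p11, p13) → 114.9072
  f4: (p3, p5, p13) → 37.8010
  f5: (p3, p5, p2) → 25.0041
  f6: (p9, p11, p13) → 51.5035
  f7: (p9, p10, p11) → 79.1503
  f8: (p12, p14, p11) → 17.1669
  f9: (p12, p5, p2) → 21.2520
  f10: (p12, p5, p11) → 75.3617
  f11: (p19, p9, p13) → 43.7697
  f12: (p19, p9, p10) → 26.0332
  f13: (p16, p3, p2) → 52.1165
  f14: (p16, p12, p2) → 29.2324
  f15: (p16, p12, p14) → 13.6846
  f16: (p16, p10, p0) → 49.7658
  f17: (p16, p14, p0) → 27.0081
  f18: (p4, p16, p10) → 61.9738
  f19: (p4, p16, p3) → 27.2021
  f20: (p4, p19, p10) → 18.7117
  f21: (p4, p3, p13) → 18.4590
  f22: (p4, p19, p13) → 31.3519
Σ area = 901.608

Euler characteristic 13−33+22 = 2 ✓


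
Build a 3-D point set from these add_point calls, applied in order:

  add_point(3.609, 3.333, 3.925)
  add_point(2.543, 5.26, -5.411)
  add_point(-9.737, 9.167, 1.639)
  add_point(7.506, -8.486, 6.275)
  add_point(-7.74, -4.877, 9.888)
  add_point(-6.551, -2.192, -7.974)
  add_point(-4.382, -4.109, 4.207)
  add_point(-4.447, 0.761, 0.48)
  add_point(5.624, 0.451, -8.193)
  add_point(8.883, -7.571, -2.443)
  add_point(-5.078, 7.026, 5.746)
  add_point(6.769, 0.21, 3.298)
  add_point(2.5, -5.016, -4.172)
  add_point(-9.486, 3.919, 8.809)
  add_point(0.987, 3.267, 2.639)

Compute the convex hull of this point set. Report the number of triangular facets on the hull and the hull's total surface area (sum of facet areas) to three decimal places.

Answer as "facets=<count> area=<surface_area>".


Hull vertices (11/15): indices [0, 1, 2, 3, 4, 5, 8, 9, 10, 11, 13].

Triangle areas on the boundary:
  f1: (p3, p4, p9) → 66.9615
  f2: (p5, p4, p9) → 148.7920
  f3: (p11, p3, p9) → 37.4586
  f4: (p11, p0, p3) → 15.4019
  f5: (p8, p5, p9) → 64.1827
  f6: (p8, p11, p9) → 48.1326
  f7: (p1, p11, p0) → 21.4468
  f8: (p1, p8, p11) → 34.0590
  f9: (p1, p10, p2) → 44.6393
  f10: (p1, p10, p0) → 46.1060
  f11: (p1, p5, p2) → 82.2866
  f12: (p1, p8, p5) → 37.4852
  f13: (p13, p0, p3) → 85.4775
  f14: (p13, p10, p0) → 25.0273
  f15: (p13, p3, p4) → 67.3128
  f16: (p13, p10, p2) → 20.3617
  f17: (p13, p5, p2) → 67.5019
  f18: (p13, p5, p4) → 79.1622
Σ area = 991.796

Euler: V−E+F = 11−27+18 = 2.

facets=18 area=991.796


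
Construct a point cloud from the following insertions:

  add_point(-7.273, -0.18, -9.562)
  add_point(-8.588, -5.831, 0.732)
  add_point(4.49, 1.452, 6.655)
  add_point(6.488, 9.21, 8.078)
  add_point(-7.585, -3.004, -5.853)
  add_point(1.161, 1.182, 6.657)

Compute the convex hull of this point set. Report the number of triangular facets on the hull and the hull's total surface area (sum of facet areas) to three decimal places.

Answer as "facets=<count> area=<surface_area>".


Extreme-point indices: [0, 1, 2, 3, 4, 5] — 6 of 6 on the boundary.

Facet areas (half cross-product norm):
  f1: (p0, p3, p1) → 132.2938
  f2: (p2, p0, p3) → 76.2206
  f3: (p5, p3, p1) → 29.1580
  f4: (p5, p2, p1) → 14.3309
  f5: (p5, p2, p3) → 12.8653
  f6: (p4, p0, p1) → 4.2533
  f7: (p4, p2, p1) → 58.1840
  f8: (p4, p2, p0) → 39.1437
Σ area = 366.450

Euler characteristic 6−12+8 = 2 ✓

facets=8 area=366.450


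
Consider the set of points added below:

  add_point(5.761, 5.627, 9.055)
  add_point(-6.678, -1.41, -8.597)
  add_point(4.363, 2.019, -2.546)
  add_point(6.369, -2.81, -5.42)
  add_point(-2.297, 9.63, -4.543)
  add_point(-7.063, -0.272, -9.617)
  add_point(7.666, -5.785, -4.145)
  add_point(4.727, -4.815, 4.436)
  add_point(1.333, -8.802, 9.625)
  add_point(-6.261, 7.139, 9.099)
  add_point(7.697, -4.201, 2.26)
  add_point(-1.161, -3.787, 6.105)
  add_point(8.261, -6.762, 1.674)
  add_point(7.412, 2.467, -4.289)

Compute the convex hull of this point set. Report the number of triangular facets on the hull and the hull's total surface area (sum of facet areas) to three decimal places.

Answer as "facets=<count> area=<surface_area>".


10 of the 14 inputs are extreme points: [0, 1, 3, 4, 5, 6, 8, 9, 12, 13].

Triangle areas on the boundary:
  f1: (p0, p8, p12) → 74.4007
  f2: (p13, p4, p5) → 72.0961
  f3: (p13, p0, p12) → 72.0564
  f4: (p13, p0, p4) → 81.4548
  f5: (p9, p4, p5) → 86.3407
  f6: (p9, p1, p5) → 14.8977
  f7: (p9, p1, p8) → 162.2152
  f8: (p9, p0, p4) → 84.5013
  f9: (p9, p0, p8) → 90.1449
  f10: (p6, p13, p12) → 24.0621
  f11: (p6, p1, p5) → 9.7662
  f12: (p6, p8, p12) → 22.9651
  f13: (p6, p1, p8) → 120.5980
  f14: (p3, p13, p5) → 39.2084
  f15: (p3, p6, p5) → 19.7902
  f16: (p3, p6, p13) → 7.0858
Σ area = 981.584

Euler: V−E+F = 10−24+16 = 2.

facets=16 area=981.584


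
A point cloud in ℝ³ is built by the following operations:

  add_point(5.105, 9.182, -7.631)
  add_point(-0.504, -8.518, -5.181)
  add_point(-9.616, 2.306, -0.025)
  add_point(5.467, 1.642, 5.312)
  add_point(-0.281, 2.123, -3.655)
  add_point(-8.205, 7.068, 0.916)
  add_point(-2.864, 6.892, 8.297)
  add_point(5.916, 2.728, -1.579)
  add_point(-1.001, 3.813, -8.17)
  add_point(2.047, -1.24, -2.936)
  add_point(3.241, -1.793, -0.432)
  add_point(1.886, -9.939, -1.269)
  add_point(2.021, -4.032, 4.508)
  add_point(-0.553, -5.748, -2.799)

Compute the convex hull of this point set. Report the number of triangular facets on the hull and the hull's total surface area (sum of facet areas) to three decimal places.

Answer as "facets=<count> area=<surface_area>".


10 of the 14 inputs are extreme points: [0, 1, 2, 3, 5, 6, 7, 8, 11, 12].

Area of each hull facet:
  f1: (p12, p11, p2) → 57.6617
  f2: (p12, p6, p2) → 68.9953
  f3: (p0, p11, p7) → 43.2947
  f4: (p3, p12, p6) → 34.3595
  f5: (p3, p0, p7) → 19.4925
  f6: (p3, p0, p6) → 77.0622
  f7: (p3, p11, p7) → 45.6229
  f8: (p3, p12, p11) → 19.7573
  f9: (p1, p0, p11) → 43.6596
  f10: (p1, p0, p8) → 41.5825
  f11: (p1, p11, p2) → 35.1252
  f12: (p1, p8, p2) → 73.3751
  f13: (p5, p8, p2) → 29.6379
  f14: (p5, p0, p8) → 47.8644
  f15: (p5, p6, p2) → 21.9982
  f16: (p5, p0, p6) → 72.6106
Σ area = 732.100

Check V−E+F: 10 − 24 + 16 = 2.

facets=16 area=732.100


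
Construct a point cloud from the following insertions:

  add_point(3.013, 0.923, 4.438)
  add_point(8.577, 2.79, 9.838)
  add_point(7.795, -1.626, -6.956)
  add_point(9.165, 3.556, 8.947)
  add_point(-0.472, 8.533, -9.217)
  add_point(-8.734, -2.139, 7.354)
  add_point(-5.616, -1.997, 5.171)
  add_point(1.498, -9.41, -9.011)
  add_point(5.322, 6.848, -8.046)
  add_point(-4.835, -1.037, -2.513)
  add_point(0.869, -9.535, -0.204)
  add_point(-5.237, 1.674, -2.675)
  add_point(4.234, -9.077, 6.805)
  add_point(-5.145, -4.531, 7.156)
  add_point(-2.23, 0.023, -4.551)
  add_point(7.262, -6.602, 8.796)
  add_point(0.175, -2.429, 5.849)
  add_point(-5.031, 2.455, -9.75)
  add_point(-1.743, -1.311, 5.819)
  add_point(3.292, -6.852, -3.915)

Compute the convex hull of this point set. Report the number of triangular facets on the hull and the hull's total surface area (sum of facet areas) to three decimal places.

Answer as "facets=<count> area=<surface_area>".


12 of the 20 inputs are extreme points: [1, 2, 3, 4, 5, 7, 8, 10, 12, 13, 15, 17].

Per-facet area ½‖(b−a)×(c−a)‖:
  f1: (p4, p3, p5) → 179.6419
  f2: (p15, p2, p3) → 81.7980
  f3: (p17, p4, p5) → 66.5525
  f4: (p8, p4, p3) → 48.9915
  f5: (p8, p2, p3) → 73.7277
  f6: (p1, p3, p5) → 10.3933
  f7: (p1, p15, p5) → 78.9263
  f8: (p1, p15, p3) → 5.1864
  f9: (p7, p12, p10) → 17.1983
  f10: (p7, p10, p5) → 51.8945
  f11: (p7, p17, p5) → 120.8023
  f12: (p7, p8, p2) → 38.5558
  f13: (p7, p15, p2) → 84.3245
  f14: (p7, p12, p15) → 28.7902
  f15: (p7, p17, p4) → 47.1988
  f16: (p7, p8, p4) → 51.3739
  f17: (p13, p15, p5) → 12.0748
  f18: (p13, p12, p15) → 21.3534
  f19: (p13, p10, p5) → 15.2075
  f20: (p13, p12, p10) → 38.2982
Σ area = 1072.290

Euler characteristic 12−30+20 = 2 ✓

facets=20 area=1072.290


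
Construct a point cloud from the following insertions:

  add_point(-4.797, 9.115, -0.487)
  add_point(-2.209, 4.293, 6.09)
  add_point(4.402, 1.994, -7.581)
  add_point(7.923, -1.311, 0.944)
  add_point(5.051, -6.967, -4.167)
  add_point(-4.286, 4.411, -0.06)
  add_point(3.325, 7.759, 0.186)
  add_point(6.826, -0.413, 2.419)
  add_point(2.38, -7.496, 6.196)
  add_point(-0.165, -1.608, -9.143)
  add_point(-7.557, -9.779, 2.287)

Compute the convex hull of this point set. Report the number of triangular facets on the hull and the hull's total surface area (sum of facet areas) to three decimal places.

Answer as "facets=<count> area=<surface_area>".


10 of the 11 inputs are extreme points: [0, 1, 2, 3, 4, 6, 7, 8, 9, 10].

Per-facet area ½‖(b−a)×(c−a)‖:
  f1: (p9, p0, p10) → 113.1361
  f2: (p1, p0, p10) → 64.8225
  f3: (p4, p9, p10) → 64.1867
  f4: (p2, p9, p0) → 40.9455
  f5: (p2, p4, p3) → 35.8680
  f6: (p2, p4, p9) → 26.3418
  f7: (p8, p1, p10) → 68.4087
  f8: (p8, p4, p10) → 58.1511
  f9: (p8, p4, p3) → 38.1745
  f10: (p6, p1, p0) → 31.5196
  f11: (p6, p2, p3) → 42.4620
  f12: (p6, p2, p0) → 39.8027
  f13: (p7, p6, p3) → 8.5074
  f14: (p7, p6, p1) → 38.7997
  f15: (p7, p8, p3) → 9.1612
  f16: (p7, p8, p1) → 48.5911
Σ area = 728.879

Euler characteristic 10−24+16 = 2 ✓

facets=16 area=728.879


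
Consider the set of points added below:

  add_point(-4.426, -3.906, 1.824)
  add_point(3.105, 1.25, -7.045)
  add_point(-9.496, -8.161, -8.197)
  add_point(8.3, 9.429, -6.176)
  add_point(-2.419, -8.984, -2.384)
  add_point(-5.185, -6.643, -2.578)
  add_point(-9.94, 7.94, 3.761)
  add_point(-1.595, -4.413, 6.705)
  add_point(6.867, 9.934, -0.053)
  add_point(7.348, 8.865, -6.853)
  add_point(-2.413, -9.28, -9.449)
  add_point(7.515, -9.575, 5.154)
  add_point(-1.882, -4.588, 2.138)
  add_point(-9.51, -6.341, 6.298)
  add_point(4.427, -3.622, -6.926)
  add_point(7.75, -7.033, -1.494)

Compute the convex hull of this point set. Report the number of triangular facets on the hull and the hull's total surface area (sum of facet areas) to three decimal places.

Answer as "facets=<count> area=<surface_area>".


facets=20 area=1200.735

12 of the 16 inputs are extreme points: [2, 3, 4, 6, 7, 8, 9, 10, 11, 13, 14, 15].

Triangle areas on the boundary:
  f1: (p8, p3, p6) → 49.5576
  f2: (p8, p11, p3) → 62.8456
  f3: (p2, p13, p6) → 105.8570
  f4: (p15, p11, p3) → 48.8012
  f5: (p15, p10, p11) → 40.9193
  f6: (p7, p13, p6) → 58.0422
  f7: (p7, p13, p11) → 30.2875
  f8: (p7, p8, p6) → 121.0404
  f9: (p7, p8, p11) → 94.8950
  f10: (p9, p2, p10) → 72.0658
  f11: (p9, p3, p6) → 12.2271
  f12: (p9, p2, p6) → 194.6980
  f13: (p4, p13, p11) → 71.8164
  f14: (p4, p2, p13) → 52.9430
  f15: (p4, p10, p11) → 35.2908
  f16: (p4, p2, p10) → 25.3206
  f17: (p14, p15, p10) → 32.2125
  f18: (p14, p9, p10) → 37.9437
  f19: (p14, p15, p3) → 47.2765
  f20: (p14, p9, p3) → 6.6946
Σ area = 1200.735

Check V−E+F: 12 − 30 + 20 = 2.


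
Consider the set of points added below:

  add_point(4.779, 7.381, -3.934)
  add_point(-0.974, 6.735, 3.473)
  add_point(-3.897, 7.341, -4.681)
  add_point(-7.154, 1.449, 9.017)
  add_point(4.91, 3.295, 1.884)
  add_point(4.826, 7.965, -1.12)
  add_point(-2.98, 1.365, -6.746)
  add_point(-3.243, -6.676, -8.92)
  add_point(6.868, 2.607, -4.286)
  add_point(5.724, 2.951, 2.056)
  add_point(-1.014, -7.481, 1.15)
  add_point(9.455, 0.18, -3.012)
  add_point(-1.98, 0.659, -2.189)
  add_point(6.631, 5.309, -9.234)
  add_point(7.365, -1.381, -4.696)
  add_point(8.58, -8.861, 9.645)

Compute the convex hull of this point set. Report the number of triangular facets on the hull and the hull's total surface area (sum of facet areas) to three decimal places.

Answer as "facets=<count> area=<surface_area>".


facets=20 area=945.595

Hull vertices (12/16): indices [0, 1, 2, 3, 5, 6, 7, 10, 11, 13, 14, 15].

Triangle areas on the boundary:
  f1: (p5, p15, p11) → 68.8879
  f2: (p1, p15, p3) → 90.5195
  f3: (p1, p5, p15) → 72.2781
  f4: (p10, p15, p3) → 86.2708
  f5: (p10, p7, p3) → 62.8258
  f6: (p10, p7, p15) → 39.0673
  f7: (p14, p15, p11) → 24.0363
  f8: (p14, p7, p15) → 100.6597
  f9: (p13, p14, p7) → 50.9057
  f10: (p13, p5, p11) → 33.7249
  f11: (p13, p14, p11) → 12.5857
  f12: (p2, p7, p3) → 111.3050
  f13: (p2, p1, p3) → 39.9471
  f14: (p2, p1, p5) → 30.7807
  f15: (p6, p13, p7) → 42.1143
  f16: (p6, p2, p7) → 4.9876
  f17: (p6, p2, p13) → 33.7841
  f18: (p0, p13, p5) → 3.1101
  f19: (p0, p2, p5) → 12.4509
  f20: (p0, p2, p13) → 25.3534
Σ area = 945.595

Euler: V−E+F = 12−30+20 = 2.


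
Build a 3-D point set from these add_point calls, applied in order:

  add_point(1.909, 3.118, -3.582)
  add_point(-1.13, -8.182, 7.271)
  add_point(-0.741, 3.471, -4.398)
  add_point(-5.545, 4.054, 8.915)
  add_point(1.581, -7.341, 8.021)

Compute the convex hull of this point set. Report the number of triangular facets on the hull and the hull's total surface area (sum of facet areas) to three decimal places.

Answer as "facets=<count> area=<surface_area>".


5 of the 5 inputs are extreme points: [0, 1, 2, 3, 4].

Triangle areas on the boundary:
  f1: (p2, p0, p3) → 19.7700
  f2: (p2, p1, p3) → 89.4041
  f3: (p2, p1, p0) → 22.1760
  f4: (p4, p0, p3) → 90.7677
  f5: (p4, p1, p3) → 19.2457
  f6: (p4, p1, p0) → 22.9306
Σ area = 264.294

Check V−E+F: 5 − 9 + 6 = 2.

facets=6 area=264.294


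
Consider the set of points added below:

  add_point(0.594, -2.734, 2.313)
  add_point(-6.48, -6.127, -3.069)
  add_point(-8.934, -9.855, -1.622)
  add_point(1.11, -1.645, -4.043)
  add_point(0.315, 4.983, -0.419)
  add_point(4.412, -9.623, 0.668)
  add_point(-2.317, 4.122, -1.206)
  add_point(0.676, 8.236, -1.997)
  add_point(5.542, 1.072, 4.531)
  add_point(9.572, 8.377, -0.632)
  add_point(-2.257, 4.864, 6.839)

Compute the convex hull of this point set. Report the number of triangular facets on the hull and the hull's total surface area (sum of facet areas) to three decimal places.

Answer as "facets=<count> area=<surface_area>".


facets=14 area=618.949

9 of the 11 inputs are extreme points: [1, 2, 3, 5, 6, 7, 8, 9, 10].

Per-facet area ½‖(b−a)×(c−a)‖:
  f1: (p5, p10, p2) → 110.1382
  f2: (p5, p3, p2) → 61.1040
  f3: (p5, p3, p9) → 64.1838
  f4: (p7, p10, p9) → 43.9704
  f5: (p7, p3, p9) → 45.4556
  f6: (p8, p10, p9) → 43.3218
  f7: (p8, p5, p9) → 46.4600
  f8: (p8, p5, p10) → 47.0712
  f9: (p6, p10, p2) → 62.0933
  f10: (p6, p7, p10) → 20.7400
  f11: (p1, p3, p2) → 9.7616
  f12: (p1, p7, p3) → 40.3159
  f13: (p1, p6, p2) → 13.0308
  f14: (p1, p6, p7) → 11.3022
Σ area = 618.949

Check V−E+F: 9 − 21 + 14 = 2.


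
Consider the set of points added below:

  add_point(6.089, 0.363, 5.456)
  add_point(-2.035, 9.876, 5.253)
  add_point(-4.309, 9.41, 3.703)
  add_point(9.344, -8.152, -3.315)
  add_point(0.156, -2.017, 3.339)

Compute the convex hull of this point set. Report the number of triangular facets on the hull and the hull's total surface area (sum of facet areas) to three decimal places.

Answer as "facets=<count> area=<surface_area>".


Hull vertices (5/5): indices [0, 1, 2, 3, 4].

Triangle areas on the boundary:
  f1: (p1, p3, p2) → 31.9967
  f2: (p1, p0, p3) → 58.9183
  f3: (p4, p3, p2) → 55.1440
  f4: (p4, p0, p3) → 41.4600
  f5: (p4, p1, p2) → 16.9960
  f6: (p4, p1, p0) → 40.0720
Σ area = 244.587

Euler characteristic 5−9+6 = 2 ✓

facets=6 area=244.587


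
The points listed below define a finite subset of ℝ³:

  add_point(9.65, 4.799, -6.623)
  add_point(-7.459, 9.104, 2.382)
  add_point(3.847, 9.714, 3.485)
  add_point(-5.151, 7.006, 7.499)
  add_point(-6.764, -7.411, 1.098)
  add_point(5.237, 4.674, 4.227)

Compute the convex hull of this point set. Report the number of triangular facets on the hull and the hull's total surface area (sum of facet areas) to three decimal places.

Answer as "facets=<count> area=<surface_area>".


Hull vertices (6/6): indices [0, 1, 2, 3, 4, 5].

Facet areas (half cross-product norm):
  f1: (p4, p0, p1) → 157.2464
  f2: (p2, p0, p1) → 67.1909
  f3: (p3, p4, p1) → 47.4088
  f4: (p3, p2, p1) → 30.4952
  f5: (p5, p3, p4) → 86.2567
  f6: (p5, p3, p2) → 26.8999
  f7: (p5, p4, p0) → 100.9006
  f8: (p5, p2, p0) → 30.9014
Σ area = 547.300

Euler: V−E+F = 6−12+8 = 2.

facets=8 area=547.300
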